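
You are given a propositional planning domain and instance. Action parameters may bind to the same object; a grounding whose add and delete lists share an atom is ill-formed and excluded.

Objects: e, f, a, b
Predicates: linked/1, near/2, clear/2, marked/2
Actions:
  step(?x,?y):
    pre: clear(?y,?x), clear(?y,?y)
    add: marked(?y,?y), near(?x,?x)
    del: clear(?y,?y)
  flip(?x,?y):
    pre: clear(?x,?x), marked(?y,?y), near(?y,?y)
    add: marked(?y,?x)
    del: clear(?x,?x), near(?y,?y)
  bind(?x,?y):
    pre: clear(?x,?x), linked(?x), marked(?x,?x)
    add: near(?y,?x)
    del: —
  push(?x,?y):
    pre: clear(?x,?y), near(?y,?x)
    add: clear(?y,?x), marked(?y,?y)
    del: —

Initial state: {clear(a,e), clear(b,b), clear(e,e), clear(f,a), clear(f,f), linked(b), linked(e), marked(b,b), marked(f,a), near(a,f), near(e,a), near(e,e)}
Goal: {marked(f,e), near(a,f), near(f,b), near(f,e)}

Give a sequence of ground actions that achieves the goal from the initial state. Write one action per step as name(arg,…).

1. step(f,f)  →  {clear(a,e), clear(b,b), clear(e,e), clear(f,a), linked(b), linked(e), marked(b,b), marked(f,a), marked(f,f), near(a,f), near(e,a), near(e,e), near(f,f)}
2. bind(b,f)  →  {clear(a,e), clear(b,b), clear(e,e), clear(f,a), linked(b), linked(e), marked(b,b), marked(f,a), marked(f,f), near(a,f), near(e,a), near(e,e), near(f,b), near(f,f)}
3. push(e,e)  →  {clear(a,e), clear(b,b), clear(e,e), clear(f,a), linked(b), linked(e), marked(b,b), marked(e,e), marked(f,a), marked(f,f), near(a,f), near(e,a), near(e,e), near(f,b), near(f,f)}
4. bind(e,f)  →  {clear(a,e), clear(b,b), clear(e,e), clear(f,a), linked(b), linked(e), marked(b,b), marked(e,e), marked(f,a), marked(f,f), near(a,f), near(e,a), near(e,e), near(f,b), near(f,e), near(f,f)}
5. flip(e,f)  →  {clear(a,e), clear(b,b), clear(f,a), linked(b), linked(e), marked(b,b), marked(e,e), marked(f,a), marked(f,e), marked(f,f), near(a,f), near(e,a), near(e,e), near(f,b), near(f,e)}

step(f,f); bind(b,f); push(e,e); bind(e,f); flip(e,f)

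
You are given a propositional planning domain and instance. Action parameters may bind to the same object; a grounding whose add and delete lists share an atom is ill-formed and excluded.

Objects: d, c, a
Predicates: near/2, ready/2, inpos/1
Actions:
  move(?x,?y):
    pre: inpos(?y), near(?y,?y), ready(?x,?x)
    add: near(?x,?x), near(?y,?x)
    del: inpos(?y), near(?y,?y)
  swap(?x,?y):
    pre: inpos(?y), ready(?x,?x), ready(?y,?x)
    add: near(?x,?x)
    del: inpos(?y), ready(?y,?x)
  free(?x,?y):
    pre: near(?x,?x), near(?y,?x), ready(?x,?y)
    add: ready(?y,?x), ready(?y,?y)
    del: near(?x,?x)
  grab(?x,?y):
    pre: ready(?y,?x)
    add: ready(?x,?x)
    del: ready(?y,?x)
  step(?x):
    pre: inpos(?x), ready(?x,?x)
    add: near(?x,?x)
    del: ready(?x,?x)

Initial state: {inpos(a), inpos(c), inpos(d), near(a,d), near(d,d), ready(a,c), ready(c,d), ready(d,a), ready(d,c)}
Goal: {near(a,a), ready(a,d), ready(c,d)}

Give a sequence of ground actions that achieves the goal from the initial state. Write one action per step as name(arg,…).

free(d,a); swap(a,d)

1. free(d,a)  →  {inpos(a), inpos(c), inpos(d), near(a,d), ready(a,a), ready(a,c), ready(a,d), ready(c,d), ready(d,a), ready(d,c)}
2. swap(a,d)  →  {inpos(a), inpos(c), near(a,a), near(a,d), ready(a,a), ready(a,c), ready(a,d), ready(c,d), ready(d,c)}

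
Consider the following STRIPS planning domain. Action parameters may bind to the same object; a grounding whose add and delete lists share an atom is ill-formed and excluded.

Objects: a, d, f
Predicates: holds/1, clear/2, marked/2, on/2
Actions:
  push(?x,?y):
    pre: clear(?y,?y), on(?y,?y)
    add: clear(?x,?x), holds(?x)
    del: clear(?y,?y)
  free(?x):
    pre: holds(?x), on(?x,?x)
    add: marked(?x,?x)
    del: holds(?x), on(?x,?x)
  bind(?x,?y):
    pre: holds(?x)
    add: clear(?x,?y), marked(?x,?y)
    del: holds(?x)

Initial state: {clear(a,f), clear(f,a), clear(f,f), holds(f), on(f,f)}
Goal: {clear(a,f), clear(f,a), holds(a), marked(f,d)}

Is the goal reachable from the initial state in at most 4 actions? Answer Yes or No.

1. push(a,f)  →  {clear(a,a), clear(a,f), clear(f,a), holds(a), holds(f), on(f,f)}
2. bind(f,d)  →  {clear(a,a), clear(a,f), clear(f,a), clear(f,d), holds(a), marked(f,d), on(f,f)}
optimal plan length = 2; 2 ≤ 4

Yes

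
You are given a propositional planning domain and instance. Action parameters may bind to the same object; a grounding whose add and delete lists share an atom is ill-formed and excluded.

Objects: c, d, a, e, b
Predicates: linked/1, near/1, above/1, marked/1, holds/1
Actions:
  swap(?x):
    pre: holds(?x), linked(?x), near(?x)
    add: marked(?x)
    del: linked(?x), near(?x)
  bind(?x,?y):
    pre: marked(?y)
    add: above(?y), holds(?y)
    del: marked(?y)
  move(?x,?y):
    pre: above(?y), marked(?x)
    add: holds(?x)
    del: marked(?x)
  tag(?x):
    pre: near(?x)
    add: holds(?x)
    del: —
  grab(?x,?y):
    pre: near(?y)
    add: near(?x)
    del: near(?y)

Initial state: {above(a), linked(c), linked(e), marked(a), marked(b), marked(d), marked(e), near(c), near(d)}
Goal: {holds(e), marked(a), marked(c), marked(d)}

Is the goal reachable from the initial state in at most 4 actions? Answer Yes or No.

1. bind(c,e)  →  {above(a), above(e), holds(e), linked(c), linked(e), marked(a), marked(b), marked(d), near(c), near(d)}
2. tag(c)  →  {above(a), above(e), holds(c), holds(e), linked(c), linked(e), marked(a), marked(b), marked(d), near(c), near(d)}
3. swap(c)  →  {above(a), above(e), holds(c), holds(e), linked(e), marked(a), marked(b), marked(c), marked(d), near(d)}
optimal plan length = 3; 3 ≤ 4

Yes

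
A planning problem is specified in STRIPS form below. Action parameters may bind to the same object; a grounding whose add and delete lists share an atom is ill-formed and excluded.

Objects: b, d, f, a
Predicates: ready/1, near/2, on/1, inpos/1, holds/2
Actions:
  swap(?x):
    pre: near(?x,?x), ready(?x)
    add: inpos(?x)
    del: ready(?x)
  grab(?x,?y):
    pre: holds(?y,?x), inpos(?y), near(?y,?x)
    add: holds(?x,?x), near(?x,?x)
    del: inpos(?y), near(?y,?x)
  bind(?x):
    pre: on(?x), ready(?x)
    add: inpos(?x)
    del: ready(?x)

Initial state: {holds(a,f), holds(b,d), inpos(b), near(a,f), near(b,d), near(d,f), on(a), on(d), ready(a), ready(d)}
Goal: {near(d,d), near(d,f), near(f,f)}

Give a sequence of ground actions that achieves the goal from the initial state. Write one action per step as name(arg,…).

1. grab(d,b)  →  {holds(a,f), holds(b,d), holds(d,d), near(a,f), near(d,d), near(d,f), on(a), on(d), ready(a), ready(d)}
2. bind(a)  →  {holds(a,f), holds(b,d), holds(d,d), inpos(a), near(a,f), near(d,d), near(d,f), on(a), on(d), ready(d)}
3. grab(f,a)  →  {holds(a,f), holds(b,d), holds(d,d), holds(f,f), near(d,d), near(d,f), near(f,f), on(a), on(d), ready(d)}

grab(d,b); bind(a); grab(f,a)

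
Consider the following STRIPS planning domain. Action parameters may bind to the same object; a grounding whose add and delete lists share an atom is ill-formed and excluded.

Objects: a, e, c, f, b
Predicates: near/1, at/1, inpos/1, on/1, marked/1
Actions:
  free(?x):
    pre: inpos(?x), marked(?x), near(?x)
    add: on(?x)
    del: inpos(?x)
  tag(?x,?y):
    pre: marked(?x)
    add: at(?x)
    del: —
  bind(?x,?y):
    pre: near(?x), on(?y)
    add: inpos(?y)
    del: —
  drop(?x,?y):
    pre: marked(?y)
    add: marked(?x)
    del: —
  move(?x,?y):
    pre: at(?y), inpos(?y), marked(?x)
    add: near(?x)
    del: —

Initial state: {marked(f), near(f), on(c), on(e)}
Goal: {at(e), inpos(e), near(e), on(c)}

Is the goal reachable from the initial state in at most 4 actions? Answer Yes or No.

1. bind(f,e)  →  {inpos(e), marked(f), near(f), on(c), on(e)}
2. drop(e,f)  →  {inpos(e), marked(e), marked(f), near(f), on(c), on(e)}
3. tag(e,a)  →  {at(e), inpos(e), marked(e), marked(f), near(f), on(c), on(e)}
4. move(e,e)  →  {at(e), inpos(e), marked(e), marked(f), near(e), near(f), on(c), on(e)}
optimal plan length = 4; 4 ≤ 4

Yes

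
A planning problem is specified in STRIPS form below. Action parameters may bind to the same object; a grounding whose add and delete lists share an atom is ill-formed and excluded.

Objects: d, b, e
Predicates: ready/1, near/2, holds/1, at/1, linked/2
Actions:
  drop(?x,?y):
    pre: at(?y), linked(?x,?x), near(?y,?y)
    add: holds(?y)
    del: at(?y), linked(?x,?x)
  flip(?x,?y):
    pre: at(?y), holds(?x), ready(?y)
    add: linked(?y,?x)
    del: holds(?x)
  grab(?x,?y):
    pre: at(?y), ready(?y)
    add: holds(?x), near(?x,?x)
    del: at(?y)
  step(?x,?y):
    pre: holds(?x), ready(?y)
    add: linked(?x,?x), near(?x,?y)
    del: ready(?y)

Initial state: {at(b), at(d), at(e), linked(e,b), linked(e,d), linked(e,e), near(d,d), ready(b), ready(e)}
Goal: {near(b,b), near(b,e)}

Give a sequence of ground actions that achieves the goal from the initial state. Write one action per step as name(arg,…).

1. grab(b,b)  →  {at(d), at(e), holds(b), linked(e,b), linked(e,d), linked(e,e), near(b,b), near(d,d), ready(b), ready(e)}
2. step(b,e)  →  {at(d), at(e), holds(b), linked(b,b), linked(e,b), linked(e,d), linked(e,e), near(b,b), near(b,e), near(d,d), ready(b)}

grab(b,b); step(b,e)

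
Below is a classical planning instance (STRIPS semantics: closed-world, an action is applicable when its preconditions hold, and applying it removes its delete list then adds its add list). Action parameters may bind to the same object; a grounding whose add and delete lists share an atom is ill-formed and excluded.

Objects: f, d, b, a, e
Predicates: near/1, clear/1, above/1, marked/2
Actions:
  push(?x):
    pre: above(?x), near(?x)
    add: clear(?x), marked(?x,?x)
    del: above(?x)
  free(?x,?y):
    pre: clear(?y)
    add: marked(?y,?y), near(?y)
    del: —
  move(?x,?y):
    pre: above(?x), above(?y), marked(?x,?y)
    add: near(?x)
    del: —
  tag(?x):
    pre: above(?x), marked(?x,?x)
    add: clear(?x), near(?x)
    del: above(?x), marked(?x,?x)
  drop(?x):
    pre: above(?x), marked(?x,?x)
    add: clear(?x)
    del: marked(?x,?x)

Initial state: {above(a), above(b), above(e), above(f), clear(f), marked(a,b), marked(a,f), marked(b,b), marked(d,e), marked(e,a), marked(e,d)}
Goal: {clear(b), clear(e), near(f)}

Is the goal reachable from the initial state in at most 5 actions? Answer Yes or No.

1. free(f,f)  →  {above(a), above(b), above(e), above(f), clear(f), marked(a,b), marked(a,f), marked(b,b), marked(d,e), marked(e,a), marked(e,d), marked(f,f), near(f)}
2. move(e,a)  →  {above(a), above(b), above(e), above(f), clear(f), marked(a,b), marked(a,f), marked(b,b), marked(d,e), marked(e,a), marked(e,d), marked(f,f), near(e), near(f)}
3. push(e)  →  {above(a), above(b), above(f), clear(e), clear(f), marked(a,b), marked(a,f), marked(b,b), marked(d,e), marked(e,a), marked(e,d), marked(e,e), marked(f,f), near(e), near(f)}
4. tag(b)  →  {above(a), above(f), clear(b), clear(e), clear(f), marked(a,b), marked(a,f), marked(d,e), marked(e,a), marked(e,d), marked(e,e), marked(f,f), near(b), near(e), near(f)}
optimal plan length = 4; 4 ≤ 5

Yes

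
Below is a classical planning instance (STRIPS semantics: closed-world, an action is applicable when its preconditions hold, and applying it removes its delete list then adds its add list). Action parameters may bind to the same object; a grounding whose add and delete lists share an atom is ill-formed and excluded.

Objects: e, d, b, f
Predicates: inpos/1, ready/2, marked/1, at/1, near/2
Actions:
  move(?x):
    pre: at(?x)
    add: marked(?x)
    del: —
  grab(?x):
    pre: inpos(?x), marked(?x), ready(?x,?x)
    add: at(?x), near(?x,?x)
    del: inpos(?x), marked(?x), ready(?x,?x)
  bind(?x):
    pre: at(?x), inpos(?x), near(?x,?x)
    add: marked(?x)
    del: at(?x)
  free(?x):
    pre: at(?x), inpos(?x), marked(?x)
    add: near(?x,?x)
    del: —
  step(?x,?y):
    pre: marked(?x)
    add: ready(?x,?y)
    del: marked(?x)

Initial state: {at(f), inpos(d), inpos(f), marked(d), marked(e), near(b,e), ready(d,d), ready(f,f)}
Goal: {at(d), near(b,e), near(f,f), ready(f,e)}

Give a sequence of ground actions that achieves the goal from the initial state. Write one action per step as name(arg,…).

move(f); grab(d); free(f); step(f,e)

1. move(f)  →  {at(f), inpos(d), inpos(f), marked(d), marked(e), marked(f), near(b,e), ready(d,d), ready(f,f)}
2. grab(d)  →  {at(d), at(f), inpos(f), marked(e), marked(f), near(b,e), near(d,d), ready(f,f)}
3. free(f)  →  {at(d), at(f), inpos(f), marked(e), marked(f), near(b,e), near(d,d), near(f,f), ready(f,f)}
4. step(f,e)  →  {at(d), at(f), inpos(f), marked(e), near(b,e), near(d,d), near(f,f), ready(f,e), ready(f,f)}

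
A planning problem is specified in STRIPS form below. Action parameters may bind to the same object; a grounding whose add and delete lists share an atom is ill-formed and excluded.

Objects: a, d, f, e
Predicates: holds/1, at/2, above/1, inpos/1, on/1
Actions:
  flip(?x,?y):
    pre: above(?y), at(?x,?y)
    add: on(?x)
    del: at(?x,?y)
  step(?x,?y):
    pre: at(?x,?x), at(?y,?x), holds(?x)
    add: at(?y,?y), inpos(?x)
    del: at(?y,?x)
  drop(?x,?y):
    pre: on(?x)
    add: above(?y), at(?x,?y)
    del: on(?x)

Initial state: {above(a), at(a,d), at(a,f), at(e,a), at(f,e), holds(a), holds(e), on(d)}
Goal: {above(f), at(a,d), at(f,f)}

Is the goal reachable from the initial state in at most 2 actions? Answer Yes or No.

1. drop(d,e)  →  {above(a), above(e), at(a,d), at(a,f), at(d,e), at(e,a), at(f,e), holds(a), holds(e)}
2. flip(f,e)  →  {above(a), above(e), at(a,d), at(a,f), at(d,e), at(e,a), holds(a), holds(e), on(f)}
3. drop(f,f)  →  {above(a), above(e), above(f), at(a,d), at(a,f), at(d,e), at(e,a), at(f,f), holds(a), holds(e)}
optimal plan length = 3; 3 > 2

No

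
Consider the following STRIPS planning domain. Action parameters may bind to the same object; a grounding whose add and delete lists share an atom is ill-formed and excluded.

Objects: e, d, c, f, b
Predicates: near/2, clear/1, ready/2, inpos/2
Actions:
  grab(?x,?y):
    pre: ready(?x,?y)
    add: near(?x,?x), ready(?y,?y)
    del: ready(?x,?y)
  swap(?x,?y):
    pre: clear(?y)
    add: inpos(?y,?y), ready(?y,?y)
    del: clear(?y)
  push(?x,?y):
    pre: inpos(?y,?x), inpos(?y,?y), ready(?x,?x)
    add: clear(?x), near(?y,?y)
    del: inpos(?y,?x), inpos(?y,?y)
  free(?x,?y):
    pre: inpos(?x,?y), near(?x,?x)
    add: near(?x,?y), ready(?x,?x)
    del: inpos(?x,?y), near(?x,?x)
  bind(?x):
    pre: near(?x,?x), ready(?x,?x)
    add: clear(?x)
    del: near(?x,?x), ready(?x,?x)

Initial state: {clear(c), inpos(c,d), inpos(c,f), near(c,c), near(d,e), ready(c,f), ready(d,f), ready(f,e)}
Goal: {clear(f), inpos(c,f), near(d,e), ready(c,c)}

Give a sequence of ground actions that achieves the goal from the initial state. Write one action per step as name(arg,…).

1. grab(d,f)  →  {clear(c), inpos(c,d), inpos(c,f), near(c,c), near(d,d), near(d,e), ready(c,f), ready(f,e), ready(f,f)}
2. grab(f,e)  →  {clear(c), inpos(c,d), inpos(c,f), near(c,c), near(d,d), near(d,e), near(f,f), ready(c,f), ready(e,e), ready(f,f)}
3. swap(e,c)  →  {inpos(c,c), inpos(c,d), inpos(c,f), near(c,c), near(d,d), near(d,e), near(f,f), ready(c,c), ready(c,f), ready(e,e), ready(f,f)}
4. bind(f)  →  {clear(f), inpos(c,c), inpos(c,d), inpos(c,f), near(c,c), near(d,d), near(d,e), ready(c,c), ready(c,f), ready(e,e)}

grab(d,f); grab(f,e); swap(e,c); bind(f)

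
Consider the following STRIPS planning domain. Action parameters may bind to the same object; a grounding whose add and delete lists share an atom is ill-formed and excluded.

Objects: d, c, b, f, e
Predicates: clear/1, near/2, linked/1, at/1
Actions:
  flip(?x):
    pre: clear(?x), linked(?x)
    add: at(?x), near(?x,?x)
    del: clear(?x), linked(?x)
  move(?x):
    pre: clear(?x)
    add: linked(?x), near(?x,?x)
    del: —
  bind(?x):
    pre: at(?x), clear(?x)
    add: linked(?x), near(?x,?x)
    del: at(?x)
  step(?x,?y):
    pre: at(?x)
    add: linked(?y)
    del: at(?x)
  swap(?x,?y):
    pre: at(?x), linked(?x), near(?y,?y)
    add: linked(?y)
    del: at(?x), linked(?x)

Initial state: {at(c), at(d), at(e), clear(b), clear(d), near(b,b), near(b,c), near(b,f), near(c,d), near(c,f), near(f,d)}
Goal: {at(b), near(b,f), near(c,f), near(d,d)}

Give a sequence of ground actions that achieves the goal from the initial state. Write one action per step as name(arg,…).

1. move(d)  →  {at(c), at(d), at(e), clear(b), clear(d), linked(d), near(b,b), near(b,c), near(b,f), near(c,d), near(c,f), near(d,d), near(f,d)}
2. move(b)  →  {at(c), at(d), at(e), clear(b), clear(d), linked(b), linked(d), near(b,b), near(b,c), near(b,f), near(c,d), near(c,f), near(d,d), near(f,d)}
3. flip(b)  →  {at(b), at(c), at(d), at(e), clear(d), linked(d), near(b,b), near(b,c), near(b,f), near(c,d), near(c,f), near(d,d), near(f,d)}

move(d); move(b); flip(b)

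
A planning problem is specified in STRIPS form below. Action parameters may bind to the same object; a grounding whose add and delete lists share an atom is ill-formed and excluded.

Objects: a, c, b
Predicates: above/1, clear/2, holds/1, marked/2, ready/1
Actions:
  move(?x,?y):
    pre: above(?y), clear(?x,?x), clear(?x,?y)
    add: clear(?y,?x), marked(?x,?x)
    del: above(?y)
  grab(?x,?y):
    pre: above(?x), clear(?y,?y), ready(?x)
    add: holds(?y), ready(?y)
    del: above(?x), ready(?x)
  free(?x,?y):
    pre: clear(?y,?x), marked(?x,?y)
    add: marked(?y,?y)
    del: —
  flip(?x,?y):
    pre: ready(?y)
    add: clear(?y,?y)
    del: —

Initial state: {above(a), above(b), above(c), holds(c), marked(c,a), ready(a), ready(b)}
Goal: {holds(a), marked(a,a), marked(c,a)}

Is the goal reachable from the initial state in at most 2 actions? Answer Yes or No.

No

1. flip(a,a)  →  {above(a), above(b), above(c), clear(a,a), holds(c), marked(c,a), ready(a), ready(b)}
2. move(a,a)  →  {above(b), above(c), clear(a,a), holds(c), marked(a,a), marked(c,a), ready(a), ready(b)}
3. grab(b,a)  →  {above(c), clear(a,a), holds(a), holds(c), marked(a,a), marked(c,a), ready(a)}
optimal plan length = 3; 3 > 2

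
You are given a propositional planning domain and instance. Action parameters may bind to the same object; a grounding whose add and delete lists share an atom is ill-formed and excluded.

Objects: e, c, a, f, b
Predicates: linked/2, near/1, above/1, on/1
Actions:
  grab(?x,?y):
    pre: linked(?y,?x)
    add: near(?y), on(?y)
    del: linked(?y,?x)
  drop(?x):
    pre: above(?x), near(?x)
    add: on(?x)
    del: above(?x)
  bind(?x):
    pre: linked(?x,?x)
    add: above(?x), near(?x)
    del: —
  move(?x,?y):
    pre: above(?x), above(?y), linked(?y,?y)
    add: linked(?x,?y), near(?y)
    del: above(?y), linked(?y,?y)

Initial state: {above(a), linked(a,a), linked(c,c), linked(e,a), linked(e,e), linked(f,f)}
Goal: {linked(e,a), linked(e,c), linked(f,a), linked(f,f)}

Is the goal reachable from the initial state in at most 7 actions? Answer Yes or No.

1. bind(e)  →  {above(a), above(e), linked(a,a), linked(c,c), linked(e,a), linked(e,e), linked(f,f), near(e)}
2. bind(c)  →  {above(a), above(c), above(e), linked(a,a), linked(c,c), linked(e,a), linked(e,e), linked(f,f), near(c), near(e)}
3. bind(f)  →  {above(a), above(c), above(e), above(f), linked(a,a), linked(c,c), linked(e,a), linked(e,e), linked(f,f), near(c), near(e), near(f)}
4. move(e,c)  →  {above(a), above(e), above(f), linked(a,a), linked(e,a), linked(e,c), linked(e,e), linked(f,f), near(c), near(e), near(f)}
5. move(f,a)  →  {above(e), above(f), linked(e,a), linked(e,c), linked(e,e), linked(f,a), linked(f,f), near(a), near(c), near(e), near(f)}
optimal plan length = 5; 5 ≤ 7

Yes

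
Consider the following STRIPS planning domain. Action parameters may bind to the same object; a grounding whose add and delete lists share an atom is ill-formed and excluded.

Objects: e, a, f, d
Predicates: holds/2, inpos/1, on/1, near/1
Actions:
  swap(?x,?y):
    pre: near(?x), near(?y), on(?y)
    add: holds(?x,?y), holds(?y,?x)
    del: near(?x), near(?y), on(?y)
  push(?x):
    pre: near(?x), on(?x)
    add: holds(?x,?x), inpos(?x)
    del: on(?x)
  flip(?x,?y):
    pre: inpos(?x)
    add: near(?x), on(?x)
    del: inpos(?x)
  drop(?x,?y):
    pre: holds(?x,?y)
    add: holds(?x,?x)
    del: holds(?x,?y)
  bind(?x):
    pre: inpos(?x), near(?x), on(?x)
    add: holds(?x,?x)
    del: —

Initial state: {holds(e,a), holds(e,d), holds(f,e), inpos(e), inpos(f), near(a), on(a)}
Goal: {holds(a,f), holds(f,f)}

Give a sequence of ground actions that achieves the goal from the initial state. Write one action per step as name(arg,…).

1. flip(f,e)  →  {holds(e,a), holds(e,d), holds(f,e), inpos(e), near(a), near(f), on(a), on(f)}
2. swap(a,f)  →  {holds(a,f), holds(e,a), holds(e,d), holds(f,a), holds(f,e), inpos(e), on(a)}
3. drop(f,e)  →  {holds(a,f), holds(e,a), holds(e,d), holds(f,a), holds(f,f), inpos(e), on(a)}

flip(f,e); swap(a,f); drop(f,e)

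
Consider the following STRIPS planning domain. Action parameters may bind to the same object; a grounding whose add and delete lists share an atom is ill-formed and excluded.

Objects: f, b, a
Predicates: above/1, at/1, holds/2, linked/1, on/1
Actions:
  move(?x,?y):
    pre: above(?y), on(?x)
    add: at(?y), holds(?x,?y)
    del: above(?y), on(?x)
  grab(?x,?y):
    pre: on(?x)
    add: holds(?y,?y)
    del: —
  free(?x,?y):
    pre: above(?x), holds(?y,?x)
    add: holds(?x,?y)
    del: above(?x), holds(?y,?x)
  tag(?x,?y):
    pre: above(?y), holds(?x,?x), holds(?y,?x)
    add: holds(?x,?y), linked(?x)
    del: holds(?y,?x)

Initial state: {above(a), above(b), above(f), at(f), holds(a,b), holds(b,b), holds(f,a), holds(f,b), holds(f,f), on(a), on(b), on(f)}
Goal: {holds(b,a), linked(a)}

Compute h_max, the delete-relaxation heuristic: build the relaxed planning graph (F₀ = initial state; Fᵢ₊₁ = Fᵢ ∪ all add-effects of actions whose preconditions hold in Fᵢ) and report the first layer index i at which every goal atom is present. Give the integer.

F0 = init (12 atoms)
F1 = F0 ∪ {at(a), at(b), holds(a,a), holds(a,f), holds(b,a), holds(b,f), linked(b)}  (19 atoms)
F2 = F1 ∪ {linked(a), linked(f)}  (21 atoms)
goal ⊆ F2  ⇒  h_max = 2

2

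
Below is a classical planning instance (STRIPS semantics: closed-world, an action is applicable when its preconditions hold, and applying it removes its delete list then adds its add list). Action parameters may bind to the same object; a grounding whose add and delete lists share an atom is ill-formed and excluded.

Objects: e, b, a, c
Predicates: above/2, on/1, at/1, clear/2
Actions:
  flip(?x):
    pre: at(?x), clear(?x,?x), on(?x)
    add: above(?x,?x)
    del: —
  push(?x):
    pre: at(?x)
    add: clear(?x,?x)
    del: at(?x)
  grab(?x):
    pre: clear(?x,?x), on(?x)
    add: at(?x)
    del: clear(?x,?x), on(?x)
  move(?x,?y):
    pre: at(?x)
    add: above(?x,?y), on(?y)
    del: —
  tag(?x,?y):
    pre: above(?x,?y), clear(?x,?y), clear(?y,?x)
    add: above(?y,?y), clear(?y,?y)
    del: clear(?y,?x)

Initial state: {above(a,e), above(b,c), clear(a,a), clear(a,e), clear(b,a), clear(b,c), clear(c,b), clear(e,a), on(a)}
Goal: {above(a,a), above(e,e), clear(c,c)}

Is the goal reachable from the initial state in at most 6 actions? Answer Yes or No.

Yes

1. grab(a)  →  {above(a,e), above(b,c), at(a), clear(a,e), clear(b,a), clear(b,c), clear(c,b), clear(e,a)}
2. move(a,a)  →  {above(a,a), above(a,e), above(b,c), at(a), clear(a,e), clear(b,a), clear(b,c), clear(c,b), clear(e,a), on(a)}
3. tag(b,c)  →  {above(a,a), above(a,e), above(b,c), above(c,c), at(a), clear(a,e), clear(b,a), clear(b,c), clear(c,c), clear(e,a), on(a)}
4. tag(a,e)  →  {above(a,a), above(a,e), above(b,c), above(c,c), above(e,e), at(a), clear(a,e), clear(b,a), clear(b,c), clear(c,c), clear(e,e), on(a)}
optimal plan length = 4; 4 ≤ 6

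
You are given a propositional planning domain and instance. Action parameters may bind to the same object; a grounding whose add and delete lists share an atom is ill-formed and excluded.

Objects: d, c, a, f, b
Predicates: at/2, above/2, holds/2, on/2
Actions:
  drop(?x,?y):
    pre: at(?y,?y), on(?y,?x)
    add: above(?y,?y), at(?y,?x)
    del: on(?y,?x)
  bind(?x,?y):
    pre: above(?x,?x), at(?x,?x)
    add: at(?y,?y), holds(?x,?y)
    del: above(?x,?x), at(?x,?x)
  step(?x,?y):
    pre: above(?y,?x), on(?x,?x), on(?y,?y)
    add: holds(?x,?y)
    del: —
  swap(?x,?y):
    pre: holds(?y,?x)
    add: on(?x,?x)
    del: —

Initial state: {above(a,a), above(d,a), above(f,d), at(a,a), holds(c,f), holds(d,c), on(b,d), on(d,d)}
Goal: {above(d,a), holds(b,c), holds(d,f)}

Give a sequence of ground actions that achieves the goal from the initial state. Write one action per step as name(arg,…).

bind(a,b); drop(d,b); bind(b,c); swap(f,c); step(d,f)

1. bind(a,b)  →  {above(d,a), above(f,d), at(b,b), holds(a,b), holds(c,f), holds(d,c), on(b,d), on(d,d)}
2. drop(d,b)  →  {above(b,b), above(d,a), above(f,d), at(b,b), at(b,d), holds(a,b), holds(c,f), holds(d,c), on(d,d)}
3. bind(b,c)  →  {above(d,a), above(f,d), at(b,d), at(c,c), holds(a,b), holds(b,c), holds(c,f), holds(d,c), on(d,d)}
4. swap(f,c)  →  {above(d,a), above(f,d), at(b,d), at(c,c), holds(a,b), holds(b,c), holds(c,f), holds(d,c), on(d,d), on(f,f)}
5. step(d,f)  →  {above(d,a), above(f,d), at(b,d), at(c,c), holds(a,b), holds(b,c), holds(c,f), holds(d,c), holds(d,f), on(d,d), on(f,f)}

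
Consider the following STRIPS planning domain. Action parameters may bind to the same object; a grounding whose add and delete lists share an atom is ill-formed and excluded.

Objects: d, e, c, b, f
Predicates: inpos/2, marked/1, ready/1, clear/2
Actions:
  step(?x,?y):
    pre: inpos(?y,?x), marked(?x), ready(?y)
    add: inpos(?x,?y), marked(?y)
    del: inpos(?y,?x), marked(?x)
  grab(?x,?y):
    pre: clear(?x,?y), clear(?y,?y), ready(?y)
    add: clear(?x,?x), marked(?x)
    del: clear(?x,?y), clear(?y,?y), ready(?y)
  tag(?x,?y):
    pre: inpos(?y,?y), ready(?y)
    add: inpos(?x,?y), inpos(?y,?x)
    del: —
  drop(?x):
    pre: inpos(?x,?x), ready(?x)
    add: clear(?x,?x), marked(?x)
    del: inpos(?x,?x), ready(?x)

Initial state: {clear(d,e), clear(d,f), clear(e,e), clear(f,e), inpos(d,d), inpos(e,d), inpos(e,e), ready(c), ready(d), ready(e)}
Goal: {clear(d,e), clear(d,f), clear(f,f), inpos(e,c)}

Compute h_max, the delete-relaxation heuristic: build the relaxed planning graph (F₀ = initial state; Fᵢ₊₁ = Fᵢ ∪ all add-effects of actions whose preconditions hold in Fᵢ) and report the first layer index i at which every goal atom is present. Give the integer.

1

F0 = init (10 atoms)
F1 = F0 ∪ {clear(d,d), clear(f,f), inpos(b,d), inpos(b,e), inpos(c,d), inpos(c,e), inpos(d,b), inpos(d,c), inpos(d,e), inpos(d,f), inpos(e,b), inpos(e,c), inpos(e,f), inpos(f,d), inpos(f,e), marked(d), marked(e), marked(f)}  (28 atoms)
goal ⊆ F1  ⇒  h_max = 1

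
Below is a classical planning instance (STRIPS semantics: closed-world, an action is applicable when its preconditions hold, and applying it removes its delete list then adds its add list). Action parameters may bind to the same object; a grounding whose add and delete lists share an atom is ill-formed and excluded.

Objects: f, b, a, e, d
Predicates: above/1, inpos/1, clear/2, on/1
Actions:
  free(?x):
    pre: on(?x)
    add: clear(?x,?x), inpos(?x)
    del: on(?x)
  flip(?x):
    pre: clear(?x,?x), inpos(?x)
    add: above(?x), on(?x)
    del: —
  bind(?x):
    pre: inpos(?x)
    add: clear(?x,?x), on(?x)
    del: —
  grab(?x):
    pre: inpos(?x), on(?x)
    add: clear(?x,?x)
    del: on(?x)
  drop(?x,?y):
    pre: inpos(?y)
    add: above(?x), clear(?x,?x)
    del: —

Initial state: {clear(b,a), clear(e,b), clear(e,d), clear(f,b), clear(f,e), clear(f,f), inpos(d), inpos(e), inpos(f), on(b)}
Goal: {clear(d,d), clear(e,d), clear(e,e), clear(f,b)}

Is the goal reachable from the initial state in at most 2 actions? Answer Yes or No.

1. bind(e)  →  {clear(b,a), clear(e,b), clear(e,d), clear(e,e), clear(f,b), clear(f,e), clear(f,f), inpos(d), inpos(e), inpos(f), on(b), on(e)}
2. bind(d)  →  {clear(b,a), clear(d,d), clear(e,b), clear(e,d), clear(e,e), clear(f,b), clear(f,e), clear(f,f), inpos(d), inpos(e), inpos(f), on(b), on(d), on(e)}
optimal plan length = 2; 2 ≤ 2

Yes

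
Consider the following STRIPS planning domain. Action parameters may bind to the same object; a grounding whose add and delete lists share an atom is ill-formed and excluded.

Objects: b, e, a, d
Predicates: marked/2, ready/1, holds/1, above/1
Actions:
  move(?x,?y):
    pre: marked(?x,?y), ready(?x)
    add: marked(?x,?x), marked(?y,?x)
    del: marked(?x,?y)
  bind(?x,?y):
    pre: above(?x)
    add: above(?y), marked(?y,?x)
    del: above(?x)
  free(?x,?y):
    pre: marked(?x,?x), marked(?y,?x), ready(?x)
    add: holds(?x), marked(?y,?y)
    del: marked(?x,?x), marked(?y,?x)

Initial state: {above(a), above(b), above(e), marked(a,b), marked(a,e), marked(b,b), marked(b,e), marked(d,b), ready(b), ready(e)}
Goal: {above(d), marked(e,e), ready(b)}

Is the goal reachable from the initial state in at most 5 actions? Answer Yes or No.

1. move(b,e)  →  {above(a), above(b), above(e), marked(a,b), marked(a,e), marked(b,b), marked(d,b), marked(e,b), ready(b), ready(e)}
2. move(e,b)  →  {above(a), above(b), above(e), marked(a,b), marked(a,e), marked(b,b), marked(b,e), marked(d,b), marked(e,e), ready(b), ready(e)}
3. bind(b,d)  →  {above(a), above(d), above(e), marked(a,b), marked(a,e), marked(b,b), marked(b,e), marked(d,b), marked(e,e), ready(b), ready(e)}
optimal plan length = 3; 3 ≤ 5

Yes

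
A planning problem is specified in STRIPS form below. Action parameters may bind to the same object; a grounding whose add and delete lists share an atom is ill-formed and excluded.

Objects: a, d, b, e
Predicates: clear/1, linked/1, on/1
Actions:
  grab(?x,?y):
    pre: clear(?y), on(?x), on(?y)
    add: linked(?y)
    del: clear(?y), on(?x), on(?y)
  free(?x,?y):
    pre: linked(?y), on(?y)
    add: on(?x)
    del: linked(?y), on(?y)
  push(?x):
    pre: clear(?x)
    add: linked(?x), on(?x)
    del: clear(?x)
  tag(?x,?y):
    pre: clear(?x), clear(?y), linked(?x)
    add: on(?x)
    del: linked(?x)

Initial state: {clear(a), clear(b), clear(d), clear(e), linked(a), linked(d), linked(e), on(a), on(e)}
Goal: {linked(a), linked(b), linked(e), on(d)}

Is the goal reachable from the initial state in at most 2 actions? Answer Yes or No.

Yes

1. push(d)  →  {clear(a), clear(b), clear(e), linked(a), linked(d), linked(e), on(a), on(d), on(e)}
2. push(b)  →  {clear(a), clear(e), linked(a), linked(b), linked(d), linked(e), on(a), on(b), on(d), on(e)}
optimal plan length = 2; 2 ≤ 2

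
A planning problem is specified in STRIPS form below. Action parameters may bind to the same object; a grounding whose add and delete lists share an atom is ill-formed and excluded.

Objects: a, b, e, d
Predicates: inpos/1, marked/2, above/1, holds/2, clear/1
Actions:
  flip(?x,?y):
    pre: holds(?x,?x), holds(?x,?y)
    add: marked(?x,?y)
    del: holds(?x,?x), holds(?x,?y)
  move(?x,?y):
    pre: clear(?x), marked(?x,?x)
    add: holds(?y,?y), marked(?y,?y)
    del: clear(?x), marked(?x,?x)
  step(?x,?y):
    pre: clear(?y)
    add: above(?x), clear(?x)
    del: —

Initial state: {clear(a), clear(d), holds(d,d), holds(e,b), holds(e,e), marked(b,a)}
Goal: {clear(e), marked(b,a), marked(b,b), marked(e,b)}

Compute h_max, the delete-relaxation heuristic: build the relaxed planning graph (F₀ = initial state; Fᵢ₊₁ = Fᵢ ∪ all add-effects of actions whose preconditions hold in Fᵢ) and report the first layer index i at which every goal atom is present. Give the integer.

F0 = init (6 atoms)
F1 = F0 ∪ {above(a), above(b), above(d), above(e), clear(b), clear(e), marked(d,d), marked(e,b), marked(e,e)}  (15 atoms)
F2 = F1 ∪ {holds(a,a), holds(b,b), marked(a,a), marked(b,b)}  (19 atoms)
goal ⊆ F2  ⇒  h_max = 2

2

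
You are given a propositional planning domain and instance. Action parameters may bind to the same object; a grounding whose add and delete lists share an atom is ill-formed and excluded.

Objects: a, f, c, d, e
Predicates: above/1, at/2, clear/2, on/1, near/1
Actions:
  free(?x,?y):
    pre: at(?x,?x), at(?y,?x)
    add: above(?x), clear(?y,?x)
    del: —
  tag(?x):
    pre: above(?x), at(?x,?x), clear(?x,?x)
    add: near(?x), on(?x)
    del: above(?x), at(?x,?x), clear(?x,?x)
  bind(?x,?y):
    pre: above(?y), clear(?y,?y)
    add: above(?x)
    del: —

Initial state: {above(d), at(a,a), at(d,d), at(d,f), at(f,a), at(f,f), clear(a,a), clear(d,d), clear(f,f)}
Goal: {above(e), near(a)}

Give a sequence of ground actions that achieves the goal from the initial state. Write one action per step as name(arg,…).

free(a,a); tag(a); bind(e,d)

1. free(a,a)  →  {above(a), above(d), at(a,a), at(d,d), at(d,f), at(f,a), at(f,f), clear(a,a), clear(d,d), clear(f,f)}
2. tag(a)  →  {above(d), at(d,d), at(d,f), at(f,a), at(f,f), clear(d,d), clear(f,f), near(a), on(a)}
3. bind(e,d)  →  {above(d), above(e), at(d,d), at(d,f), at(f,a), at(f,f), clear(d,d), clear(f,f), near(a), on(a)}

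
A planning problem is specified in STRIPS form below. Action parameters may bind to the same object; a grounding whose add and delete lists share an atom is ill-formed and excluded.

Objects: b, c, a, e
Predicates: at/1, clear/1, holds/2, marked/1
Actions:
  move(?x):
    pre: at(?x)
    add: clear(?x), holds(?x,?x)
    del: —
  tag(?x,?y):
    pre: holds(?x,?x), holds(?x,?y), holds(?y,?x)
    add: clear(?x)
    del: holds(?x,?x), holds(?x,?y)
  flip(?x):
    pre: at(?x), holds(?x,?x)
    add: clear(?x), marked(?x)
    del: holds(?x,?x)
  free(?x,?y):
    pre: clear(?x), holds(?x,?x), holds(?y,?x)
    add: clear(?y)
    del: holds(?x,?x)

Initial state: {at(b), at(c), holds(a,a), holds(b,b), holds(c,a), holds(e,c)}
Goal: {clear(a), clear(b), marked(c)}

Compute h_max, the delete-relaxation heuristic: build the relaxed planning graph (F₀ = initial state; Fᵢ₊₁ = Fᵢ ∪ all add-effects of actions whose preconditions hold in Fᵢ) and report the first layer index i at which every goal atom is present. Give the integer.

F0 = init (6 atoms)
F1 = F0 ∪ {clear(a), clear(b), clear(c), holds(c,c), marked(b)}  (11 atoms)
F2 = F1 ∪ {clear(e), marked(c)}  (13 atoms)
goal ⊆ F2  ⇒  h_max = 2

2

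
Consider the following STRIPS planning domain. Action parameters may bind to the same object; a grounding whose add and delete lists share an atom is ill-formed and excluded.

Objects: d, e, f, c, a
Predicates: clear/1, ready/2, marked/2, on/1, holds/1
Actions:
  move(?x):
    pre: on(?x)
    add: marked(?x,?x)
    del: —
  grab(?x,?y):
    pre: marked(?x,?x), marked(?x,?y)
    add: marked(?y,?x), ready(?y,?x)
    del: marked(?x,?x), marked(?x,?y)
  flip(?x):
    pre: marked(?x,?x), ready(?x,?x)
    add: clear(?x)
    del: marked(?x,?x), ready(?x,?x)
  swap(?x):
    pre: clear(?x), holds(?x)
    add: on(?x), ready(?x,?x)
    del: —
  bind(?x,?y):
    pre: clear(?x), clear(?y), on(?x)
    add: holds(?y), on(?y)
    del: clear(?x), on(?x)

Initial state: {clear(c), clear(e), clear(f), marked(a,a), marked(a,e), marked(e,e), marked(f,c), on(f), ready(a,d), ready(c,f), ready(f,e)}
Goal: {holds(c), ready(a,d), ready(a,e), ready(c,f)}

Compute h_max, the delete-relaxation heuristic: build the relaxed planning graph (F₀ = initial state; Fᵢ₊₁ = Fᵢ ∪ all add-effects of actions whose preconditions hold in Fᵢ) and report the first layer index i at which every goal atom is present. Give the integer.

F0 = init (11 atoms)
F1 = F0 ∪ {holds(c), holds(e), marked(e,a), marked(f,f), on(c), on(e), ready(e,a)}  (18 atoms)
F2 = F1 ∪ {holds(f), marked(c,c), marked(c,f), ready(a,e), ready(c,c), ready(e,e)}  (24 atoms)
goal ⊆ F2  ⇒  h_max = 2

2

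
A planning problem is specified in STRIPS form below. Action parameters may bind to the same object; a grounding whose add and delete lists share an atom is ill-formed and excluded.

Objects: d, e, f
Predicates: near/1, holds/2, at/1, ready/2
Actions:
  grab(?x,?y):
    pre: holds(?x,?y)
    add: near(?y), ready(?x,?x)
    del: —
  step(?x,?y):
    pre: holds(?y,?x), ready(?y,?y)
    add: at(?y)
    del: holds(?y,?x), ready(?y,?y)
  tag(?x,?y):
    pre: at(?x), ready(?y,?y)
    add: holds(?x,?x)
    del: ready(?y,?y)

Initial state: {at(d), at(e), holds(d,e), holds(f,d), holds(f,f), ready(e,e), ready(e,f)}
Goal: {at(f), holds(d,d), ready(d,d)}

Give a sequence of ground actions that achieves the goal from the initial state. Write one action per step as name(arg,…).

grab(d,e); grab(f,d); step(d,f); tag(d,e)

1. grab(d,e)  →  {at(d), at(e), holds(d,e), holds(f,d), holds(f,f), near(e), ready(d,d), ready(e,e), ready(e,f)}
2. grab(f,d)  →  {at(d), at(e), holds(d,e), holds(f,d), holds(f,f), near(d), near(e), ready(d,d), ready(e,e), ready(e,f), ready(f,f)}
3. step(d,f)  →  {at(d), at(e), at(f), holds(d,e), holds(f,f), near(d), near(e), ready(d,d), ready(e,e), ready(e,f)}
4. tag(d,e)  →  {at(d), at(e), at(f), holds(d,d), holds(d,e), holds(f,f), near(d), near(e), ready(d,d), ready(e,f)}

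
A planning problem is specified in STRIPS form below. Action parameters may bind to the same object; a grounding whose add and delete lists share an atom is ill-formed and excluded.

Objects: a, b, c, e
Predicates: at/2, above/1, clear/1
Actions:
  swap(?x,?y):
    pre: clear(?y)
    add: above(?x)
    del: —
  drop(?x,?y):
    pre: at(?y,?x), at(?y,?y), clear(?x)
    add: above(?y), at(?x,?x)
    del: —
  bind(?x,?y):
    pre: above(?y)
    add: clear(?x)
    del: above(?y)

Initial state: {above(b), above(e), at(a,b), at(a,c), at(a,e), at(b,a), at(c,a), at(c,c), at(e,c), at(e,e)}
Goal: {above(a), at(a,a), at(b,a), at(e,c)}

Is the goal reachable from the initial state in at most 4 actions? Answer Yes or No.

1. bind(a,b)  →  {above(e), at(a,b), at(a,c), at(a,e), at(b,a), at(c,a), at(c,c), at(e,c), at(e,e), clear(a)}
2. swap(a,a)  →  {above(a), above(e), at(a,b), at(a,c), at(a,e), at(b,a), at(c,a), at(c,c), at(e,c), at(e,e), clear(a)}
3. drop(a,c)  →  {above(a), above(c), above(e), at(a,a), at(a,b), at(a,c), at(a,e), at(b,a), at(c,a), at(c,c), at(e,c), at(e,e), clear(a)}
optimal plan length = 3; 3 ≤ 4

Yes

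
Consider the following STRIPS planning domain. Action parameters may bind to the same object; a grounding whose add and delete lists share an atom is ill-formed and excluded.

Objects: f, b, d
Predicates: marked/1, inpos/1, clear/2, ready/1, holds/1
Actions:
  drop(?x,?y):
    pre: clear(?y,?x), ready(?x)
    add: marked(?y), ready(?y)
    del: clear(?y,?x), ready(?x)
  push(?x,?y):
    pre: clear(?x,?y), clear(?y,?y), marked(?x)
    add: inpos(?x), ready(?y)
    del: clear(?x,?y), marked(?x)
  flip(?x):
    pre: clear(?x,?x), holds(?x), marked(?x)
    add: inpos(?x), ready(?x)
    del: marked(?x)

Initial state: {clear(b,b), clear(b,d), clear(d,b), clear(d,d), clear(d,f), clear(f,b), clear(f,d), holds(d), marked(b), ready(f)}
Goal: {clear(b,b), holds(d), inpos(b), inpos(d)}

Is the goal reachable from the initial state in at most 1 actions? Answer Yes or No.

No

1. drop(f,d)  →  {clear(b,b), clear(b,d), clear(d,b), clear(d,d), clear(f,b), clear(f,d), holds(d), marked(b), marked(d), ready(d)}
2. push(b,d)  →  {clear(b,b), clear(d,b), clear(d,d), clear(f,b), clear(f,d), holds(d), inpos(b), marked(d), ready(d)}
3. push(d,b)  →  {clear(b,b), clear(d,d), clear(f,b), clear(f,d), holds(d), inpos(b), inpos(d), ready(b), ready(d)}
optimal plan length = 3; 3 > 1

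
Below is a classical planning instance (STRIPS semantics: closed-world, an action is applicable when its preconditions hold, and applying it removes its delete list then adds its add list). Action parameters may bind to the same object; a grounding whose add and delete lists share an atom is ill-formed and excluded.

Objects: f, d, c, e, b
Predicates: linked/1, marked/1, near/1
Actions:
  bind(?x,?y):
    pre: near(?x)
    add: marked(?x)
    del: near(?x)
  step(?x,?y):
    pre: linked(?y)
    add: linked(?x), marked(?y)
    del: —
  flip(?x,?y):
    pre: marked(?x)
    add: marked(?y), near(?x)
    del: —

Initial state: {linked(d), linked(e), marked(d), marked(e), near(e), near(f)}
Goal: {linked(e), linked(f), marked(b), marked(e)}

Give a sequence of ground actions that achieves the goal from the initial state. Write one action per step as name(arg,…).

step(f,d); flip(d,b)

1. step(f,d)  →  {linked(d), linked(e), linked(f), marked(d), marked(e), near(e), near(f)}
2. flip(d,b)  →  {linked(d), linked(e), linked(f), marked(b), marked(d), marked(e), near(d), near(e), near(f)}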